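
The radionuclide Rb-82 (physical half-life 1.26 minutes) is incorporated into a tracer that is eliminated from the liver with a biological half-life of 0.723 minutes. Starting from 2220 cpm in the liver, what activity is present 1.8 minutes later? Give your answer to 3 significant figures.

147 cpm

1/t_eff = 1/t_phys + 1/t_biol = 1/1.26 + 1/0.723 = 2.1768 per minute.
t_eff = 1.26 × 0.723 / (1.26 + 0.723) ≈ 0.45939 minutes.
Remaining = 2220 × (1/2)^(1.8/0.45939) = 2220 × (1/2)^3.9182 ≈ 146.84 cpm.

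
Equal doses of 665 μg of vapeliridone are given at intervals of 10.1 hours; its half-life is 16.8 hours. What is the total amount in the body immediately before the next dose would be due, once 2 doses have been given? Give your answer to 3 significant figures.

727 μg

The 2 doses were given 20.2, 10.1 hours ago.
Total = 665·(1/2)^(20.2/16.8) + 665·(1/2)^(10.1/16.8)
      = 288.98 + 438.37 ≈ 727.36 μg.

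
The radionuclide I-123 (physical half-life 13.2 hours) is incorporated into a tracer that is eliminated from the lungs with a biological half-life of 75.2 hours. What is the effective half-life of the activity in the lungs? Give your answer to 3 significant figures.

11.2 hours

1/t_eff = 1/t_phys + 1/t_biol = 1/13.2 + 1/75.2 = 0.089055 per hour.
t_eff = 13.2 × 75.2 / (13.2 + 75.2) ≈ 11.229 hours.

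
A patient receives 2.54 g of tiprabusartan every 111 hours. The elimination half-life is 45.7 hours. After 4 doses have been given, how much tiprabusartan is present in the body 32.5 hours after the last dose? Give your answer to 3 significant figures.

The 4 doses were given 365.5, 254.5, 143.5, 32.5 hours ago.
Total = 2.54·(1/2)^(365.5/45.7) + 2.54·(1/2)^(254.5/45.7) + 2.54·(1/2)^(143.5/45.7) + 2.54·(1/2)^(32.5/45.7)
      = 0.0099369 + 0.053508 + 0.28813 + 1.5515 ≈ 1.9031 g.

1.90 g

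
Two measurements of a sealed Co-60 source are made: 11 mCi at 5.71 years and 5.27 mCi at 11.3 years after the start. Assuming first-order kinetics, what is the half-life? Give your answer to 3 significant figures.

Over Δt = 11.3 − 5.71 = 5.59 years, the level fell by a factor of 11/5.27 ≈ 2.0873.
n = log₂(2.0873) ≈ 1.0616 half-lives, so t½ = 5.59/1.0616 ≈ 5.2655 years.

5.27 years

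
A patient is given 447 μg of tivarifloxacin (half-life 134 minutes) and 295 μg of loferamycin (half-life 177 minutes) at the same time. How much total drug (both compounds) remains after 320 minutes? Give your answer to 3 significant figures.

tivarifloxacin: 447 × (1/2)^(320/134) = 447 × (1/2)^2.3881 ≈ 85.395 μg.
loferamycin: 295 × (1/2)^(320/177) = 295 × (1/2)^1.8079 ≈ 84.253 μg.
Total = 85.395 + 84.253 ≈ 169.65 μg.

170 μg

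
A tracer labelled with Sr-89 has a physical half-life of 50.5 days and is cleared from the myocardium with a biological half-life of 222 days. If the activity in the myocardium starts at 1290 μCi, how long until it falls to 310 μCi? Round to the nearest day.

1/t_eff = 1/t_phys + 1/t_biol = 1/50.5 + 1/222 = 0.024306 per day.
t_eff = 50.5 × 222 / (50.5 + 222) ≈ 41.141 days.
n = log₂(1290/310) ≈ 2.057; t = 2.057 × 41.141 ≈ 84.629 days.

85 days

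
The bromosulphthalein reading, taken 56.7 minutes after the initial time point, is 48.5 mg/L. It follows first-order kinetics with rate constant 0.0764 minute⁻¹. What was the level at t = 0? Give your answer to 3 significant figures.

t½ = ln 2 / k = 0.69315 / 0.0764 ≈ 9.0726 minutes.
Number of half-lives elapsed: n = 56.7/9.0726 ≈ 6.2496.
A₀ = A × 2^n = 48.5 × 2^6.2496 = 48.5 × 76.087 ≈ 3690.2 mg/L.

3690 mg/L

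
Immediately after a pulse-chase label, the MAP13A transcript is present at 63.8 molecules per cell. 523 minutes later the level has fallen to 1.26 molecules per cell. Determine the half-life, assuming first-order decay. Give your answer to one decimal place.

92.4 minutes

A/A₀ = 1.26/63.8 ≈ 0.019749.
n = log₂(50.635) ≈ 5.6621 half-lives elapsed in 523 minutes.
t½ = 523/5.6621 ≈ 92.369 minutes.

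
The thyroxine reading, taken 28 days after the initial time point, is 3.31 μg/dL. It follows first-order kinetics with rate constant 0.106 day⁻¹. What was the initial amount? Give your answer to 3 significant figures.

t½ = ln 2 / λ = 0.69315 / 0.106 ≈ 6.5391 days.
Number of half-lives elapsed: n = 28/6.5391 ≈ 4.2819.
A₀ = A × 2^n = 3.31 × 2^4.2819 = 3.31 × 19.453 ≈ 64.389 μg/dL.

64.4 μg/dL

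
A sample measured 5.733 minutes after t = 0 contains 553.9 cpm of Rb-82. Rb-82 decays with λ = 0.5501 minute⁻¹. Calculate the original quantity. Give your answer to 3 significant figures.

t½ = ln 2 / λ = 0.69315 / 0.5501 ≈ 1.26 minutes.
Number of half-lives elapsed: n = 5.733/1.26 ≈ 4.5499.
A₀ = A × 2^n = 553.9 × 2^4.5499 = 553.9 × 23.423 ≈ 12974 cpm.

13000 cpm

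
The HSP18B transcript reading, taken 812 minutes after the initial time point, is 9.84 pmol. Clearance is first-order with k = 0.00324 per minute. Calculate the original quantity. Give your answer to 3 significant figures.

t½ = ln 2 / k = 0.69315 / 0.00324 ≈ 213.93 minutes.
Number of half-lives elapsed: n = 812/213.93 ≈ 3.7956.
A₀ = A × 2^n = 9.84 × 2^3.7956 = 9.84 × 13.886 ≈ 136.64 pmol.

137 pmol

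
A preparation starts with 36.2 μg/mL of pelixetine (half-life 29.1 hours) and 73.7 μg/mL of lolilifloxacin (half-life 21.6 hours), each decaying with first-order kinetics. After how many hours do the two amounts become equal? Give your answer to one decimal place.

Set 36.2·(1/2)^(t/29.1) = 73.7·(1/2)^(t/21.6).
Taking log₂: log₂(36.2/73.7) = t·(1/29.1 − 1/21.6).
log₂(0.49118) = -1.0257; 1/29.1 − 1/21.6 = -0.011932.
t = -1.0257 / -0.011932 ≈ 85.96 hours.

86.0 hours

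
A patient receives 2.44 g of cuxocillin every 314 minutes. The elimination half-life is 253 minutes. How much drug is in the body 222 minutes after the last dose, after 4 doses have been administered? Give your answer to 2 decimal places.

2.23 g

The 4 doses were given 1164, 850, 536, 222 minutes ago.
Total = 2.44·(1/2)^(1164/253) + 2.44·(1/2)^(850/253) + 2.44·(1/2)^(536/253) + 2.44·(1/2)^(222/253)
      = 0.10056 + 0.2377 + 0.56187 + 1.3281 ≈ 2.2283 g.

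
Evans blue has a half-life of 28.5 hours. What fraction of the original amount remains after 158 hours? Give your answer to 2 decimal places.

n = 158/28.5 ≈ 5.5439 half-lives.
Fraction remaining = (1/2)^5.5439 ≈ 0.021435.

0.02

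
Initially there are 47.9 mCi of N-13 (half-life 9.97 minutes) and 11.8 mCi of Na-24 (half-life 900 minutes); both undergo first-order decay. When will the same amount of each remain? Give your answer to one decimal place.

20.4 minutes

Set 47.9·(1/2)^(t/9.97) = 11.8·(1/2)^(t/900).
Taking log₂: log₂(47.9/11.8) = t·(1/9.97 − 1/900).
log₂(4.0593) = 2.0212; 1/9.97 − 1/900 = 0.09919.
t = 2.0212 / 0.09919 ≈ 20.377 minutes.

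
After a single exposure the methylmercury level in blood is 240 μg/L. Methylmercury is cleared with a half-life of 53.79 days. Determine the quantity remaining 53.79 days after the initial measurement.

Elapsed time is 1 half-life (53.79/53.79).
Each half-life halves the amount: 240 × (1/2)^1 = 240/2 = 120 μg/L.

120 μg/L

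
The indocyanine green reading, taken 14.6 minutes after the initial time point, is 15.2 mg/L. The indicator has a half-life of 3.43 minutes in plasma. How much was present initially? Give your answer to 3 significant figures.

291 mg/L

Number of half-lives elapsed: n = 14.6/3.43 ≈ 4.2566.
A₀ = A × 2^n = 15.2 × 2^4.2566 = 15.2 × 19.114 ≈ 290.53 mg/L.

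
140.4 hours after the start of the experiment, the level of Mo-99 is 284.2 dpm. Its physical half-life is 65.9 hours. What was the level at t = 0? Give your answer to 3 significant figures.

Number of half-lives elapsed: n = 140.4/65.9 ≈ 2.1305.
A₀ = A × 2^n = 284.2 × 2^2.1305 = 284.2 × 4.3787 ≈ 1244.4 dpm.

1240 dpm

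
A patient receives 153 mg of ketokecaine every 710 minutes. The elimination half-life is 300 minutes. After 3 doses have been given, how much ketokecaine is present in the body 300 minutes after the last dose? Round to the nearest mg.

94 mg

The 3 doses were given 1720, 1010, 300 minutes ago.
Total = 153·(1/2)^(1720/300) + 153·(1/2)^(1010/300) + 153·(1/2)^(300/300)
      = 2.876 + 14.833 + 76.5 ≈ 94.209 mg.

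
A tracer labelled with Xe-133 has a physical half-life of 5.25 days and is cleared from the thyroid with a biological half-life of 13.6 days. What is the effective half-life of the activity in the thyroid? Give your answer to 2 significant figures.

3.8 days

1/t_eff = 1/t_phys + 1/t_biol = 1/5.25 + 1/13.6 = 0.26401 per day.
t_eff = 5.25 × 13.6 / (5.25 + 13.6) ≈ 3.7878 days.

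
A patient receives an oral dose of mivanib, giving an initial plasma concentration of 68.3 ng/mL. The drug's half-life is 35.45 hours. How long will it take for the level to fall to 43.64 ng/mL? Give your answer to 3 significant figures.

22.9 hours

Fraction remaining = 43.64/68.3 ≈ 0.63895.
n = log₂(68.3/43.64) = ln(1.5651)/ln 2 ≈ 0.64623 half-lives.
t = n × t½ = 0.64623 × 35.45 ≈ 22.909 hours.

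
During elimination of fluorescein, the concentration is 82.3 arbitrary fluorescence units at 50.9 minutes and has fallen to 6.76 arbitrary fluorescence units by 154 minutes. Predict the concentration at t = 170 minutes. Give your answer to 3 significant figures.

Over Δt = 154 − 50.9 = 103.1 minutes, the level fell by a factor of 82.3/6.76 ≈ 12.175.
n = log₂(12.175) ≈ 3.6058 half-lives, so t½ = 103.1/3.6058 ≈ 28.593 minutes.
From t = 154 to t = 170: 6.76 × (1/2)^((170−154)/28.593) ≈ 4.5867 arbitrary fluorescence units.

4.59 arbitrary fluorescence units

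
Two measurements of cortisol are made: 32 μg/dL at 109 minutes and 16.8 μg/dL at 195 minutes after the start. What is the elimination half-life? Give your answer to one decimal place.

Over Δt = 195 − 109 = 86 minutes, the level fell by a factor of 32/16.8 ≈ 1.9048.
n = log₂(1.9048) ≈ 0.92961 half-lives, so t½ = 86/0.92961 ≈ 92.512 minutes.

92.5 minutes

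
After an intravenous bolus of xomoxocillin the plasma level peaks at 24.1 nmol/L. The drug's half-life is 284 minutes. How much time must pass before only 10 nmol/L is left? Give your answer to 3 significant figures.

360 minutes

Fraction remaining = 10/24.1 ≈ 0.41494.
n = log₂(24.1/10) = ln(2.41)/ln 2 ≈ 1.269 half-lives.
t = n × t½ = 1.269 × 284 ≈ 360.41 minutes.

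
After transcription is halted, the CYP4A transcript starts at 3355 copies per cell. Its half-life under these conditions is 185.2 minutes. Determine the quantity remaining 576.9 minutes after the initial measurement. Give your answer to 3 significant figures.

Number of half-lives: n = 576.9/185.2 ≈ 3.115.
Remaining = 3355 × (1/2)^3.115 = 3355 × 0.11542 ≈ 387.24 copies per cell.

387 copies per cell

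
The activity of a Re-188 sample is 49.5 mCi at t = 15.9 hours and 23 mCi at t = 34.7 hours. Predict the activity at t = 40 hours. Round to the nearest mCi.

19 mCi

Over Δt = 34.7 − 15.9 = 18.8 hours, the level fell by a factor of 49.5/23 ≈ 2.1522.
n = log₂(2.1522) ≈ 1.1058 half-lives, so t½ = 18.8/1.1058 ≈ 17.001 hours.
From t = 34.7 to t = 40: 23 × (1/2)^((40−34.7)/17.001) ≈ 18.53 mCi.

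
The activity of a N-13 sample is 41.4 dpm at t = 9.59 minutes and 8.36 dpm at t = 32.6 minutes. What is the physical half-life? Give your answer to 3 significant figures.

Over Δt = 32.6 − 9.59 = 23.01 minutes, the level fell by a factor of 41.4/8.36 ≈ 4.9522.
n = log₂(4.9522) ≈ 2.3081 half-lives, so t½ = 23.01/2.3081 ≈ 9.9694 minutes.

9.97 minutes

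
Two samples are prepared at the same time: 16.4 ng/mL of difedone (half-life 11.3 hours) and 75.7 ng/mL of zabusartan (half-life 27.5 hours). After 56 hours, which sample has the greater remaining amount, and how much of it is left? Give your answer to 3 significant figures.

difedone: 16.4 × (1/2)^4.9558 ≈ 0.52846 ng/mL.
zabusartan: 75.7 × (1/2)^2.0364 ≈ 18.454 ng/mL.
Zabusartan has more remaining, at ≈ 18.454 ng/mL.

zabusartan, 18.5 ng/mL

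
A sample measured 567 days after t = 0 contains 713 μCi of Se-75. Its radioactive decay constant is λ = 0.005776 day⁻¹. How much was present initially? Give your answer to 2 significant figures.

t½ = ln 2 / λ = 0.69315 / 0.005776 ≈ 120 days.
Number of half-lives elapsed: n = 567/120 ≈ 4.7248.
A₀ = A × 2^n = 713 × 2^4.7248 = 713 × 26.443 ≈ 18854 μCi.

19000 μCi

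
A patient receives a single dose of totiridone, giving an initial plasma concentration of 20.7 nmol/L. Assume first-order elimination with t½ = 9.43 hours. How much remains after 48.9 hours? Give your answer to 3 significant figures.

0.569 nmol/L

Number of half-lives: n = 48.9/9.43 ≈ 5.1856.
Remaining = 20.7 × (1/2)^5.1856 = 20.7 × 0.027478 ≈ 0.5688 nmol/L.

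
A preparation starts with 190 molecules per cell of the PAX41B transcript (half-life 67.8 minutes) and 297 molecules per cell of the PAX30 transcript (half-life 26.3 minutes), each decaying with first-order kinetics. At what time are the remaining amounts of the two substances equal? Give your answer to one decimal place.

27.7 minutes

Set 190·(1/2)^(t/67.8) = 297·(1/2)^(t/26.3).
Taking log₂: log₂(190/297) = t·(1/67.8 − 1/26.3).
log₂(0.63973) = -0.64446; 1/67.8 − 1/26.3 = -0.023274.
t = -0.64446 / -0.023274 ≈ 27.691 minutes.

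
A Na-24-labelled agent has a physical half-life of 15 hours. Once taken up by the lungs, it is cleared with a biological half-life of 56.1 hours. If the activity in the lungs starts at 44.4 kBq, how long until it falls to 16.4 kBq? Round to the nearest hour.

1/t_eff = 1/t_phys + 1/t_biol = 1/15 + 1/56.1 = 0.084492 per hour.
t_eff = 15 × 56.1 / (15 + 56.1) ≈ 11.835 hours.
n = log₂(44.4/16.4) ≈ 1.4369; t = 1.4369 × 11.835 ≈ 17.006 hours.

17 hours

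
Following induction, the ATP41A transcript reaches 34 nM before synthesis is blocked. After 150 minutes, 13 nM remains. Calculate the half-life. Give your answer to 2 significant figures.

110 minutes

A/A₀ = 13/34 ≈ 0.38235.
n = log₂(2.6154) ≈ 1.387 half-lives elapsed in 150 minutes.
t½ = 150/1.387 ≈ 108.15 minutes.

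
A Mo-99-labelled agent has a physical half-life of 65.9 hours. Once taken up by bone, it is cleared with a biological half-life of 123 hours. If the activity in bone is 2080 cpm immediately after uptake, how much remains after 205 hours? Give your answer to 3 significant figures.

1/t_eff = 1/t_phys + 1/t_biol = 1/65.9 + 1/123 = 0.023305 per hour.
t_eff = 65.9 × 123 / (65.9 + 123) ≈ 42.91 hours.
Remaining = 2080 × (1/2)^(205/42.91) = 2080 × (1/2)^4.7774 ≈ 75.842 cpm.

75.8 cpm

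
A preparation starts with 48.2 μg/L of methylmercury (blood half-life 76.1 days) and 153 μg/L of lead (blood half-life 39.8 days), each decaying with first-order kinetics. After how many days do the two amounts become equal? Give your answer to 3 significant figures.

139 days

Set 48.2·(1/2)^(t/76.1) = 153·(1/2)^(t/39.8).
Taking log₂: log₂(48.2/153) = t·(1/76.1 − 1/39.8).
log₂(0.31503) = -1.6664; 1/76.1 − 1/39.8 = -0.011985.
t = -1.6664 / -0.011985 ≈ 139.04 days.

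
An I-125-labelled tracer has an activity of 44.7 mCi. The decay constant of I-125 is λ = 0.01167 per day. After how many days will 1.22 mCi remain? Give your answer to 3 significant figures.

309 days

t½ = ln 2 / λ = 0.69315 / 0.01167 ≈ 59.396 days.
Fraction remaining = 1.22/44.7 ≈ 0.027293.
n = log₂(44.7/1.22) = ln(36.639)/ln 2 ≈ 5.1953 half-lives.
t = n × t½ = 5.1953 × 59.396 ≈ 308.58 days.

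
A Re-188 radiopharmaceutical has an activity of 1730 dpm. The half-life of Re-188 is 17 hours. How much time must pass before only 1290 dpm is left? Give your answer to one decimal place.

7.2 hours

Fraction remaining = 1290/1730 ≈ 0.74566.
n = log₂(1730/1290) = ln(1.3411)/ln 2 ≈ 0.4234 half-lives.
t = n × t½ = 0.4234 × 17 ≈ 7.1978 hours.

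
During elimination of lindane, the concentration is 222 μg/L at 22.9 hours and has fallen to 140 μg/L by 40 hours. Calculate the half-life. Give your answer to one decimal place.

Over Δt = 40 − 22.9 = 17.1 hours, the level fell by a factor of 222/140 ≈ 1.5857.
n = log₂(1.5857) ≈ 0.66513 half-lives, so t½ = 17.1/0.66513 ≈ 25.709 hours.

25.7 hours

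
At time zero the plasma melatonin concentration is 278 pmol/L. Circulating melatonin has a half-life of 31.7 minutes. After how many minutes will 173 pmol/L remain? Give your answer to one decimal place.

21.7 minutes

Fraction remaining = 173/278 ≈ 0.6223.
n = log₂(278/173) = ln(1.6069)/ln 2 ≈ 0.68431 half-lives.
t = n × t½ = 0.68431 × 31.7 ≈ 21.693 minutes.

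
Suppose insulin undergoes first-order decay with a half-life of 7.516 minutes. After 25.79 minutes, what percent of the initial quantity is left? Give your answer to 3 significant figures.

n = 25.79/7.516 ≈ 3.4313 half-lives.
Fraction remaining = (1/2)^3.4313 ≈ 0.092696, i.e. 9.2696%.

9.27%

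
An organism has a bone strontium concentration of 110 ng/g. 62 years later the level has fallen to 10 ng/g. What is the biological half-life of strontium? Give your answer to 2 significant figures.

A/A₀ = 10/110 ≈ 0.090909.
n = log₂(11) ≈ 3.4594 half-lives elapsed in 62 years.
t½ = 62/3.4594 ≈ 17.922 years.

18 years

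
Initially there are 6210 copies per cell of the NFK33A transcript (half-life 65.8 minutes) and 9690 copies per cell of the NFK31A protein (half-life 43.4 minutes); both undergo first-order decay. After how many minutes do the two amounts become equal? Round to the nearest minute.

Set 6210·(1/2)^(t/65.8) = 9690·(1/2)^(t/43.4).
Taking log₂: log₂(6210/9690) = t·(1/65.8 − 1/43.4).
log₂(0.64087) = -0.6419; 1/65.8 − 1/43.4 = -0.0078439.
t = -0.6419 / -0.0078439 ≈ 81.835 minutes.

82 minutes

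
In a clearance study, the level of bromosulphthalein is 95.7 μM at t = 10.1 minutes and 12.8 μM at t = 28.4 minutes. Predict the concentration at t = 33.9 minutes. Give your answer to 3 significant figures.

Over Δt = 28.4 − 10.1 = 18.3 minutes, the level fell by a factor of 95.7/12.8 ≈ 7.4766.
n = log₂(7.4766) ≈ 2.9024 half-lives, so t½ = 18.3/2.9024 ≈ 6.3052 minutes.
From t = 28.4 to t = 33.9: 12.8 × (1/2)^((33.9−28.4)/6.3052) ≈ 6.9923 μM.

6.99 μM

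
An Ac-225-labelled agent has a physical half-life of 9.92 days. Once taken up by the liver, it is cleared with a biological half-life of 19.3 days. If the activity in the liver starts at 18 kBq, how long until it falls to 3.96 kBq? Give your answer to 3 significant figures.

14.3 days

1/t_eff = 1/t_phys + 1/t_biol = 1/9.92 + 1/19.3 = 0.15262 per day.
t_eff = 9.92 × 19.3 / (9.92 + 19.3) ≈ 6.5522 days.
n = log₂(18/3.96) ≈ 2.1844; t = 2.1844 × 6.5522 ≈ 14.313 days.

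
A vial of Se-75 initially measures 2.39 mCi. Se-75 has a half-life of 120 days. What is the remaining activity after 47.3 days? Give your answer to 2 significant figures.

Number of half-lives: n = 47.3/120 ≈ 0.39417.
Remaining = 2.39 × (1/2)^0.39417 = 2.39 × 0.76093 ≈ 1.8186 mCi.

1.8 mCi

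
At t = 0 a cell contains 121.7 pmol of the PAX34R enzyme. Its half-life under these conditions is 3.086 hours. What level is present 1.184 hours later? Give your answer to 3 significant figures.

Number of half-lives: n = 1.184/3.086 ≈ 0.38367.
Remaining = 121.7 × (1/2)^0.38367 = 121.7 × 0.76649 ≈ 93.281 pmol.

93.3 pmol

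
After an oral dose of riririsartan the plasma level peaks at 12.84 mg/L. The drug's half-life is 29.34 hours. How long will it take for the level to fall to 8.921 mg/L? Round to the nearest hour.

Fraction remaining = 8.921/12.84 ≈ 0.69478.
n = log₂(12.84/8.921) = ln(1.4393)/ln 2 ≈ 0.52537 half-lives.
t = n × t½ = 0.52537 × 29.34 ≈ 15.414 hours.

15 hours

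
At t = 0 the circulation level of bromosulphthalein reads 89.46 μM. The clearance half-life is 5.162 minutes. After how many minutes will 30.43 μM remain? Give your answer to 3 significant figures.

8.03 minutes

Fraction remaining = 30.43/89.46 ≈ 0.34015.
n = log₂(89.46/30.43) = ln(2.9399)/ln 2 ≈ 1.5557 half-lives.
t = n × t½ = 1.5557 × 5.162 ≈ 8.0308 minutes.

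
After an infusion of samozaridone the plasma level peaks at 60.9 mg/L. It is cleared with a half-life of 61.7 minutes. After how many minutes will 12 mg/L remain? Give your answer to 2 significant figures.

Fraction remaining = 12/60.9 ≈ 0.19704.
n = log₂(60.9/12) = ln(5.075)/ln 2 ≈ 2.3434 half-lives.
t = n × t½ = 2.3434 × 61.7 ≈ 144.59 minutes.

140 minutes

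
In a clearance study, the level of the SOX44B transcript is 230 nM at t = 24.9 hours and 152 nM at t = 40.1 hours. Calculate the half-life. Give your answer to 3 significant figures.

Over Δt = 40.1 − 24.9 = 15.2 hours, the level fell by a factor of 230/152 ≈ 1.5132.
n = log₂(1.5132) ≈ 0.59756 half-lives, so t½ = 15.2/0.59756 ≈ 25.437 hours.

25.4 hours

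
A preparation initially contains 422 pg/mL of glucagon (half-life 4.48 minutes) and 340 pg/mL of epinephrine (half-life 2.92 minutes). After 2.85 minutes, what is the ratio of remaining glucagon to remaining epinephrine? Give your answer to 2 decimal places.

glucagon: 422 × (1/2)^(2.85/4.48) = 422 × (1/2)^0.63616 ≈ 271.52 pg/mL.
epinephrine: 340 × (1/2)^(2.85/2.92) = 340 × (1/2)^0.97603 ≈ 172.85 pg/mL.
Ratio ≈ 271.52 / 172.85 ≈ 1.5709.

1.57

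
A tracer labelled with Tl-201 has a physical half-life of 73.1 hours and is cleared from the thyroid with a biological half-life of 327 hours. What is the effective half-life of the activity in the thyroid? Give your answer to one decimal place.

1/t_eff = 1/t_phys + 1/t_biol = 1/73.1 + 1/327 = 0.016738 per hour.
t_eff = 73.1 × 327 / (73.1 + 327) ≈ 59.744 hours.

59.7 hours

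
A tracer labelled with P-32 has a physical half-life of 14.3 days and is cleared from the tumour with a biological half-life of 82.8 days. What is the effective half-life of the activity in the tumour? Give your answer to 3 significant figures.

1/t_eff = 1/t_phys + 1/t_biol = 1/14.3 + 1/82.8 = 0.082007 per day.
t_eff = 14.3 × 82.8 / (14.3 + 82.8) ≈ 12.194 days.

12.2 days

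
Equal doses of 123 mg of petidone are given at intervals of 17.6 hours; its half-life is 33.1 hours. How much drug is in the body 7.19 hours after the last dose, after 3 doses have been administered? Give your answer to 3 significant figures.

230 mg

The 3 doses were given 42.39, 24.79, 7.19 hours ago.
Total = 123·(1/2)^(42.39/33.1) + 123·(1/2)^(24.79/33.1) + 123·(1/2)^(7.19/33.1)
      = 50.628 + 73.19 + 105.81 ≈ 229.62 mg.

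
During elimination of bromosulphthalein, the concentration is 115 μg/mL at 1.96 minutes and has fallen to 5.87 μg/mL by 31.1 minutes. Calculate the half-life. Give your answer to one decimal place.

Over Δt = 31.1 − 1.96 = 29.14 minutes, the level fell by a factor of 115/5.87 ≈ 19.591.
n = log₂(19.591) ≈ 4.2921 half-lives, so t½ = 29.14/4.2921 ≈ 6.7892 minutes.

6.8 minutes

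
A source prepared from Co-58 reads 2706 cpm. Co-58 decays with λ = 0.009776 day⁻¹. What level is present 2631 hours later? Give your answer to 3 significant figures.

927 cpm

t½ = ln 2 / λ = 0.69315 / 0.009776 ≈ 70.903 days.
Convert the elapsed time: 2631 hours = 109.625 days.
Number of half-lives: n = 109.625/70.903 ≈ 1.5461.
Remaining = 2706 × (1/2)^1.5461 = 2706 × 0.34243 ≈ 926.61 cpm.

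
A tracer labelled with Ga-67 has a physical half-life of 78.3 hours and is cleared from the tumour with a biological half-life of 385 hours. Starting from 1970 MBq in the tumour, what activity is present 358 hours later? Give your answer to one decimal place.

1/t_eff = 1/t_phys + 1/t_biol = 1/78.3 + 1/385 = 0.015369 per hour.
t_eff = 78.3 × 385 / (78.3 + 385) ≈ 65.067 hours.
Remaining = 1970 × (1/2)^(358/65.067) = 1970 × (1/2)^5.502 ≈ 43.47 MBq.

43.5 MBq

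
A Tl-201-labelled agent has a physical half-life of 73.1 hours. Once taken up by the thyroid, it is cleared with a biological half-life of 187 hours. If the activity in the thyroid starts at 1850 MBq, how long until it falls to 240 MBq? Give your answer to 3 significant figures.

155 hours

1/t_eff = 1/t_phys + 1/t_biol = 1/73.1 + 1/187 = 0.019027 per hour.
t_eff = 73.1 × 187 / (73.1 + 187) ≈ 52.556 hours.
n = log₂(1850/240) ≈ 2.9464; t = 2.9464 × 52.556 ≈ 154.85 hours.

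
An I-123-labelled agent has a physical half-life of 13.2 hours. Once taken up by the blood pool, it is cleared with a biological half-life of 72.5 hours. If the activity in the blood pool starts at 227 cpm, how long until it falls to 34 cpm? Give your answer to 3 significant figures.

30.6 hours

1/t_eff = 1/t_phys + 1/t_biol = 1/13.2 + 1/72.5 = 0.089551 per hour.
t_eff = 13.2 × 72.5 / (13.2 + 72.5) ≈ 11.167 hours.
n = log₂(227/34) ≈ 2.7391; t = 2.7391 × 11.167 ≈ 30.587 hours.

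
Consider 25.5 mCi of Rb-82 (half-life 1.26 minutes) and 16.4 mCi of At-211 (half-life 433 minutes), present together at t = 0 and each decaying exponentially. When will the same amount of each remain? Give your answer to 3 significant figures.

0.805 minutes

Set 25.5·(1/2)^(t/1.26) = 16.4·(1/2)^(t/433).
Taking log₂: log₂(25.5/16.4) = t·(1/1.26 − 1/433).
log₂(1.5549) = 0.6368; 1/1.26 − 1/433 = 0.79134.
t = 0.6368 / 0.79134 ≈ 0.80471 minutes.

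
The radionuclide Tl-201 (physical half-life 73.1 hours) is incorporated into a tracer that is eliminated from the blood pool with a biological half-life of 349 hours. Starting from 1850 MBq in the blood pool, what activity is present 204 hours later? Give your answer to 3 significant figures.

1/t_eff = 1/t_phys + 1/t_biol = 1/73.1 + 1/349 = 0.016545 per hour.
t_eff = 73.1 × 349 / (73.1 + 349) ≈ 60.44 hours.
Remaining = 1850 × (1/2)^(204/60.44) = 1850 × (1/2)^3.3752 ≈ 178.29 MBq.

178 MBq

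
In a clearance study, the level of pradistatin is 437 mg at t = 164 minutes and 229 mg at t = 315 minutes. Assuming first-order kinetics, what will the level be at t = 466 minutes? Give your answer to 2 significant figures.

Over Δt = 315 − 164 = 151 minutes, the level fell by a factor of 437/229 ≈ 1.9083.
n = log₂(1.9083) ≈ 0.93229 half-lives, so t½ = 151/0.93229 ≈ 161.97 minutes.
From t = 315 to t = 466: 229 × (1/2)^((466−315)/161.97) ≈ 120 mg.

120 mg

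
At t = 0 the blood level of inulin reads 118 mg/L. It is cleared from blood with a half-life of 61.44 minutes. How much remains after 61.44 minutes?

Elapsed time is 1 half-life (61.44/61.44).
Each half-life halves the amount: 118 × (1/2)^1 = 118/2 = 59 mg/L.

59 mg/L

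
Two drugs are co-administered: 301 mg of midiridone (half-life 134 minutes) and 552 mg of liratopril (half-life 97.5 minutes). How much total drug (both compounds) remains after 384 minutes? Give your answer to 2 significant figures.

77 mg

midiridone: 301 × (1/2)^(384/134) = 301 × (1/2)^2.8657 ≈ 41.297 mg.
liratopril: 552 × (1/2)^(384/97.5) = 552 × (1/2)^3.9385 ≈ 36.003 mg.
Total = 41.297 + 36.003 ≈ 77.3 mg.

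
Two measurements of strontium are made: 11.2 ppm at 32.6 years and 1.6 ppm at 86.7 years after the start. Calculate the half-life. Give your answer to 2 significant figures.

19 years

Over Δt = 86.7 − 32.6 = 54.1 years, the level fell by a factor of 11.2/1.6 ≈ 7.
n = log₂(7) ≈ 2.8074 half-lives, so t½ = 54.1/2.8074 ≈ 19.271 years.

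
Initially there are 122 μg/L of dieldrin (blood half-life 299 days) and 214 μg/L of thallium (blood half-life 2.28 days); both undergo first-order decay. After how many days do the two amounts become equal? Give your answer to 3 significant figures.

Set 122·(1/2)^(t/299) = 214·(1/2)^(t/2.28).
Taking log₂: log₂(122/214) = t·(1/299 − 1/2.28).
log₂(0.57009) = -0.81073; 1/299 − 1/2.28 = -0.43525.
t = -0.81073 / -0.43525 ≈ 1.8627 days.

1.86 days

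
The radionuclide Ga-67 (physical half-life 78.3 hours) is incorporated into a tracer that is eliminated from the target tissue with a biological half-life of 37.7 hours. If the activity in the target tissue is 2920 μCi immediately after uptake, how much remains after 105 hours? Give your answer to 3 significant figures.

167 μCi

1/t_eff = 1/t_phys + 1/t_biol = 1/78.3 + 1/37.7 = 0.039297 per hour.
t_eff = 78.3 × 37.7 / (78.3 + 37.7) ≈ 25.448 hours.
Remaining = 2920 × (1/2)^(105/25.448) = 2920 × (1/2)^4.1261 ≈ 167.22 μCi.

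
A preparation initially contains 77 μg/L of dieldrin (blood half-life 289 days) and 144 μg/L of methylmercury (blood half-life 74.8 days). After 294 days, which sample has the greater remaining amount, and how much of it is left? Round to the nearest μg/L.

dieldrin, 38 μg/L

dieldrin: 77 × (1/2)^1.0173 ≈ 38.041 μg/L.
methylmercury: 144 × (1/2)^3.9305 ≈ 9.4443 μg/L.
Dieldrin has more remaining, at ≈ 38.041 μg/L.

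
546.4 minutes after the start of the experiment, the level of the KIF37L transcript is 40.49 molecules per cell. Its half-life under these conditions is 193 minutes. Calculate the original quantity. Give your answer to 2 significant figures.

Number of half-lives elapsed: n = 546.4/193 ≈ 2.8311.
A₀ = A × 2^n = 40.49 × 2^2.8311 = 40.49 × 7.1161 ≈ 288.13 molecules per cell.

290 molecules per cell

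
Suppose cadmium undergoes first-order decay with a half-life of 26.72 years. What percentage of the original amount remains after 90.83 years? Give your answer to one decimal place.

9.5%

n = 90.83/26.72 ≈ 3.3993 half-lives.
Fraction remaining = (1/2)^3.3993 ≈ 0.094777, i.e. 9.4777%.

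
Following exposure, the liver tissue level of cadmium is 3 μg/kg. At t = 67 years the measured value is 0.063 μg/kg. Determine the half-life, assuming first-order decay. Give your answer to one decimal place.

A/A₀ = 0.063/3 ≈ 0.021.
n = log₂(47.619) ≈ 5.5735 half-lives elapsed in 67 years.
t½ = 67/5.5735 ≈ 12.021 years.

12.0 years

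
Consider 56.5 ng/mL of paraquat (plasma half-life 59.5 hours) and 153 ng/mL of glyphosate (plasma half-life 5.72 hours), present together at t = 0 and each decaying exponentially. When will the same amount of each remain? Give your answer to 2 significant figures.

9.1 hours

Set 56.5·(1/2)^(t/59.5) = 153·(1/2)^(t/5.72).
Taking log₂: log₂(56.5/153) = t·(1/59.5 − 1/5.72).
log₂(0.36928) = -1.4372; 1/59.5 − 1/5.72 = -0.15802.
t = -1.4372 / -0.15802 ≈ 9.0952 hours.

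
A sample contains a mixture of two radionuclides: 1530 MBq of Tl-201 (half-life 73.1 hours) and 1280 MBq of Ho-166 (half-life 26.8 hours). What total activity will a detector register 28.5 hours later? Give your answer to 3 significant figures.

Tl-201: 1530 × (1/2)^(28.5/73.1) = 1530 × (1/2)^0.38988 ≈ 1167.7 MBq.
Ho-166: 1280 × (1/2)^(28.5/26.8) = 1280 × (1/2)^1.0634 ≈ 612.47 MBq.
Total = 1167.7 + 612.47 ≈ 1780.2 MBq.

1780 MBq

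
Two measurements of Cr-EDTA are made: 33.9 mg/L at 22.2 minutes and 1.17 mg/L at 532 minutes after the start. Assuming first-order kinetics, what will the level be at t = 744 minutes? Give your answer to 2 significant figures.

Over Δt = 532 − 22.2 = 509.8 minutes, the level fell by a factor of 33.9/1.17 ≈ 28.974.
n = log₂(28.974) ≈ 4.8567 half-lives, so t½ = 509.8/4.8567 ≈ 104.97 minutes.
From t = 532 to t = 744: 1.17 × (1/2)^((744−532)/104.97) ≈ 0.28854 mg/L.

0.29 mg/L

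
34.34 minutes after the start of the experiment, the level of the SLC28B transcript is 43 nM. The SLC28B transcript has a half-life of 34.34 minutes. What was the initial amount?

86 nM

Number of half-lives elapsed: n = 34.34/34.34 ≈ 1.
A₀ = A × 2^n = 43 × 2^1 = 43 × 2 ≈ 86 nM.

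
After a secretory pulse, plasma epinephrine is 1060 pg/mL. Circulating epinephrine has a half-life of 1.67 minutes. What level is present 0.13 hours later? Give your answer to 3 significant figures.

41.6 pg/mL

Convert the elapsed time: 0.13 hours = 7.8 minutes.
Number of half-lives: n = 7.8/1.67 ≈ 4.6707.
Remaining = 1060 × (1/2)^4.6707 = 1060 × 0.039264 ≈ 41.62 pg/mL.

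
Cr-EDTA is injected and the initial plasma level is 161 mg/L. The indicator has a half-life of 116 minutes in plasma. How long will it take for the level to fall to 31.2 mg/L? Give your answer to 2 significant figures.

270 minutes

Fraction remaining = 31.2/161 ≈ 0.19379.
n = log₂(161/31.2) = ln(5.1603)/ln 2 ≈ 2.3674 half-lives.
t = n × t½ = 2.3674 × 116 ≈ 274.62 minutes.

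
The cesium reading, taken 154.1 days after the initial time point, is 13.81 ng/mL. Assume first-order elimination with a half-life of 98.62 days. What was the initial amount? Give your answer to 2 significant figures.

41 ng/mL

Number of half-lives elapsed: n = 154.1/98.62 ≈ 1.5626.
A₀ = A × 2^n = 13.81 × 2^1.5626 = 13.81 × 2.9538 ≈ 40.792 ng/mL.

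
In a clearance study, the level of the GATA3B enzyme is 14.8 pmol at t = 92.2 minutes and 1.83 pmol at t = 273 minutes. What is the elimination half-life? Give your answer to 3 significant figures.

60.0 minutes

Over Δt = 273 − 92.2 = 180.8 minutes, the level fell by a factor of 14.8/1.83 ≈ 8.0874.
n = log₂(8.0874) ≈ 3.0157 half-lives, so t½ = 180.8/3.0157 ≈ 59.953 minutes.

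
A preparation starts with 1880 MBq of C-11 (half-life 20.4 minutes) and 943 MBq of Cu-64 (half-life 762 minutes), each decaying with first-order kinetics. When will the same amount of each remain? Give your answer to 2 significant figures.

21 minutes

Set 1880·(1/2)^(t/20.4) = 943·(1/2)^(t/762).
Taking log₂: log₂(1880/943) = t·(1/20.4 − 1/762).
log₂(1.9936) = 0.9954; 1/20.4 − 1/762 = 0.047707.
t = 0.9954 / 0.047707 ≈ 20.865 minutes.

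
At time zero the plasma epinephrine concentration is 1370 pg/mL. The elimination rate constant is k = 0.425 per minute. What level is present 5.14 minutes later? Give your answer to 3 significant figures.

t½ = ln 2 / k = 0.69315 / 0.425 ≈ 1.6309 minutes.
Number of half-lives: n = 5.14/1.6309 ≈ 3.1516.
Remaining = 1370 × (1/2)^3.1516 = 1370 × 0.11253 ≈ 154.17 pg/mL.

154 pg/mL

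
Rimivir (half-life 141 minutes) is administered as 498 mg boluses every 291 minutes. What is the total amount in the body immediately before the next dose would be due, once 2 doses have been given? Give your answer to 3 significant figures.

148 mg

The 2 doses were given 582, 291 minutes ago.
Total = 498·(1/2)^(582/141) + 498·(1/2)^(291/141)
      = 28.489 + 119.11 ≈ 147.6 mg.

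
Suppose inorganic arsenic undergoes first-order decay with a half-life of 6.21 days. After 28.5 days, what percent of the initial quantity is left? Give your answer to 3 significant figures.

4.15%

n = 28.5/6.21 ≈ 4.5894 half-lives.
Fraction remaining = (1/2)^4.5894 ≈ 0.04154, i.e. 4.154%.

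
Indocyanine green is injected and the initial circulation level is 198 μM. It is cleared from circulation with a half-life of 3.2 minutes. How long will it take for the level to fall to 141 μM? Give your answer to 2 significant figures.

1.6 minutes

Fraction remaining = 141/198 ≈ 0.71212.
n = log₂(198/141) = ln(1.4043)/ln 2 ≈ 0.48981 half-lives.
t = n × t½ = 0.48981 × 3.2 ≈ 1.5674 minutes.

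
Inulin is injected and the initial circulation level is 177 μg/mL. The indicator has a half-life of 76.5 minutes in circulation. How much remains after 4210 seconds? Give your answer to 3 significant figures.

93.7 μg/mL

Convert the elapsed time: 4210 seconds = 70.1667 minutes.
Number of half-lives: n = 70.1667/76.5 ≈ 0.91721.
Remaining = 177 × (1/2)^0.91721 = 177 × 0.52953 ≈ 93.727 μg/mL.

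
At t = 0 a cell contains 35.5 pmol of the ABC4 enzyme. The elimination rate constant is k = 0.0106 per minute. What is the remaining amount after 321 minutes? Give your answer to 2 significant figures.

t½ = ln 2 / k = 0.69315 / 0.0106 ≈ 65.391 minutes.
Number of half-lives: n = 321/65.391 ≈ 4.9089.
Remaining = 35.5 × (1/2)^4.9089 = 35.5 × 0.033287 ≈ 1.1817 pmol.

1.2 pmol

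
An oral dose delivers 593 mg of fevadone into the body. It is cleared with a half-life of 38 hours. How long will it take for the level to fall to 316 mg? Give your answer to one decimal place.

34.5 hours

Fraction remaining = 316/593 ≈ 0.53288.
n = log₂(593/316) = ln(1.8766)/ln 2 ≈ 0.90811 half-lives.
t = n × t½ = 0.90811 × 38 ≈ 34.508 hours.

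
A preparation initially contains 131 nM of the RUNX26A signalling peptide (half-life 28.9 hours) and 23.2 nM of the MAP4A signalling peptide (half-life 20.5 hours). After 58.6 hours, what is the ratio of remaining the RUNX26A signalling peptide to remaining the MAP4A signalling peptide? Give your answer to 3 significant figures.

10.0

RUNX26A signalling peptide: 131 × (1/2)^(58.6/28.9) = 131 × (1/2)^2.0277 ≈ 32.128 nM.
MAP4A signalling peptide: 23.2 × (1/2)^(58.6/20.5) = 23.2 × (1/2)^2.8585 ≈ 3.1988 nM.
Ratio ≈ 32.128 / 3.1988 ≈ 10.044.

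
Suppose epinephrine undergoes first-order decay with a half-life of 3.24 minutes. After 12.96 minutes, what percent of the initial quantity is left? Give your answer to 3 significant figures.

n = 12.96/3.24 ≈ 4 half-lives.
Fraction remaining = (1/2)^4 ≈ 0.0625, i.e. 6.25%.

6.25%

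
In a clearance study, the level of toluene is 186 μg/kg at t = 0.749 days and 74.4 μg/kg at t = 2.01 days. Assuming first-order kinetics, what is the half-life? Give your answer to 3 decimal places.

0.954 days

Over Δt = 2.01 − 0.749 = 1.261 days, the level fell by a factor of 186/74.4 ≈ 2.5.
n = log₂(2.5) ≈ 1.3219 half-lives, so t½ = 1.261/1.3219 ≈ 0.95391 days.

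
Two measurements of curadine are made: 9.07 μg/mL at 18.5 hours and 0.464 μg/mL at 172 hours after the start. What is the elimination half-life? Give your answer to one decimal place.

35.8 hours

Over Δt = 172 − 18.5 = 153.5 hours, the level fell by a factor of 9.07/0.464 ≈ 19.547.
n = log₂(19.547) ≈ 4.2889 half-lives, so t½ = 153.5/4.2889 ≈ 35.79 hours.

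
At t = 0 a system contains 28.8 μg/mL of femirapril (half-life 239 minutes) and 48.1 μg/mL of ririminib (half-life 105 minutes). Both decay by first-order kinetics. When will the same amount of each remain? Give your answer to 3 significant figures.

Set 28.8·(1/2)^(t/239) = 48.1·(1/2)^(t/105).
Taking log₂: log₂(28.8/48.1) = t·(1/239 − 1/105).
log₂(0.59875) = -0.73997; 1/239 − 1/105 = -0.0053397.
t = -0.73997 / -0.0053397 ≈ 138.58 minutes.

139 minutes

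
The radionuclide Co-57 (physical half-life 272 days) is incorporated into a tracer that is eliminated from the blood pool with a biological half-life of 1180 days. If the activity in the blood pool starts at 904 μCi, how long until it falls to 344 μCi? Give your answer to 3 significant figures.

308 days

1/t_eff = 1/t_phys + 1/t_biol = 1/272 + 1/1180 = 0.0045239 per day.
t_eff = 272 × 1180 / (272 + 1180) ≈ 221.05 days.
n = log₂(904/344) ≈ 1.3939; t = 1.3939 × 221.05 ≈ 308.12 days.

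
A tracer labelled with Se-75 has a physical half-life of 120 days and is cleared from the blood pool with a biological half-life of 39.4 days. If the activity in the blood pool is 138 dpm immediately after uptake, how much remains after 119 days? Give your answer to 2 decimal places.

8.55 dpm

1/t_eff = 1/t_phys + 1/t_biol = 1/120 + 1/39.4 = 0.033714 per day.
t_eff = 120 × 39.4 / (120 + 39.4) ≈ 29.661 days.
Remaining = 138 × (1/2)^(119/29.661) = 138 × (1/2)^4.012 ≈ 8.5537 dpm.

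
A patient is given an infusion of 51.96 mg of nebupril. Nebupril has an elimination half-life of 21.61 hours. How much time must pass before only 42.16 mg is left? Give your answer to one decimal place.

6.5 hours

Fraction remaining = 42.16/51.96 ≈ 0.81139.
n = log₂(51.96/42.16) = ln(1.2324)/ln 2 ≈ 0.30153 half-lives.
t = n × t½ = 0.30153 × 21.61 ≈ 6.516 hours.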